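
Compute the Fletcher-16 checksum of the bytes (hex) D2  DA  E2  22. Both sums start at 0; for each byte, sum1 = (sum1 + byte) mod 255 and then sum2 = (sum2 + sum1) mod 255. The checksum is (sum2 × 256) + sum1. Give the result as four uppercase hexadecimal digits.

Running sums (mod 255):
  after byte 0 (D2): sum1=210, sum2=210
  after byte 1 (DA): sum1=173, sum2=128
  after byte 2 (E2): sum1=144, sum2=17
  after byte 3 (22): sum1=178, sum2=195
Checksum = sum2·256 + sum1 = 195·256 + 178 = 50098 = 0xC3B2.

C3B2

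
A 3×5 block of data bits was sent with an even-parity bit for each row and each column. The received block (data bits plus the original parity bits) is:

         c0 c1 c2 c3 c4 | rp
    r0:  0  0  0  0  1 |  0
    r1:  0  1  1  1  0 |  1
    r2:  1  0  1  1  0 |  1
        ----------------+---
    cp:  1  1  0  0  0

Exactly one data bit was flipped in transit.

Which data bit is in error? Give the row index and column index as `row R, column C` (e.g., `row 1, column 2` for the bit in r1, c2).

row 0, column 4

Recompute each row's even parity and compare to rp:
  r0: data parity 1, sent rp 0 → mismatch
  r1: data parity 1, sent rp 1 → ok
  r2: data parity 1, sent rp 1 → ok
Recompute each column's even parity and compare to cp:
  c0: data parity 1, sent cp 1 → ok
  c1: data parity 1, sent cp 1 → ok
  c2: data parity 0, sent cp 0 → ok
  c3: data parity 0, sent cp 0 → ok
  c4: data parity 1, sent cp 0 → mismatch
Exactly one row (r0) and one column (c4) fail → the flipped bit is at their intersection.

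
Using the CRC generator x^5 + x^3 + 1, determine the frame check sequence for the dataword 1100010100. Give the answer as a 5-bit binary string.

00110

Append 5 zeros: 110001010000000. Divide by 101001 (XOR where the leading bit is 1):
  pos 0: 110001 XOR 101001 = 011000
  pos 1: 110000 XOR 101001 = 011001
  pos 2: 110011 XOR 101001 = 011010
  pos 3: 110100 XOR 101001 = 011101
  pos 4: 111010 XOR 101001 = 010011
  pos 5: 100110 XOR 101001 = 001111
  pos 7: 111100 XOR 101001 = 010101
  pos 8: 101010 XOR 101001 = 000011
Remainder (last 5 bits) = 00110. This is the CRC / FCS.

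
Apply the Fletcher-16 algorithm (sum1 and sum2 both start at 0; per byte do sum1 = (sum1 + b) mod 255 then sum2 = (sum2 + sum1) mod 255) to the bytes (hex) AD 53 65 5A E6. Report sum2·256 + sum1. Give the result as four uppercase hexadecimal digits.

Running sums (mod 255):
  after byte 0 (AD): sum1=173, sum2=173
  after byte 1 (53): sum1=1, sum2=174
  after byte 2 (65): sum1=102, sum2=21
  after byte 3 (5A): sum1=192, sum2=213
  after byte 4 (E6): sum1=167, sum2=125
Checksum = sum2·256 + sum1 = 125·256 + 167 = 32167 = 0x7DA7.

7DA7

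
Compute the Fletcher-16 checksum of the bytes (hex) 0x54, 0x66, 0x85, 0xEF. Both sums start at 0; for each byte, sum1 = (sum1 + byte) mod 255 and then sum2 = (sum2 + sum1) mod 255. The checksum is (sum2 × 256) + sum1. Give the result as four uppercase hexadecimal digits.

7F30

Running sums (mod 255):
  after byte 0 (0x54): sum1=84, sum2=84
  after byte 1 (0x66): sum1=186, sum2=15
  after byte 2 (0x85): sum1=64, sum2=79
  after byte 3 (0xEF): sum1=48, sum2=127
Checksum = sum2·256 + sum1 = 127·256 + 48 = 32560 = 0x7F30.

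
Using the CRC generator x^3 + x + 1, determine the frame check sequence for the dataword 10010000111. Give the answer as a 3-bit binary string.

Append 3 zeros: 10010000111000. Divide by 1011 (XOR where the leading bit is 1):
  pos 0: 1001 XOR 1011 = 0010
  pos 2: 1000 XOR 1011 = 0011
  pos 4: 1100 XOR 1011 = 0111
  pos 5: 1111 XOR 1011 = 0100
  pos 6: 1001 XOR 1011 = 0010
  pos 8: 1010 XOR 1011 = 0001
Remainder (last 3 bits) = 100. This is the CRC / FCS.

100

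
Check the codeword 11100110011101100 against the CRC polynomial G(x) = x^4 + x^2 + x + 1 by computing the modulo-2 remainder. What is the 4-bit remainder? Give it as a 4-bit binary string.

0000

Modulo-2 division of 11100110011101100 by 10111:
  pos 0: 11100 XOR 10111 = 01011
  pos 1: 10111 XOR 10111 = 00000
  pos 6: 10011 XOR 10111 = 00100
  pos 8: 10010 XOR 10111 = 00101
  pos 10: 10111 XOR 10111 = 00000
Remainder = 0000 (zero — the frame passes the CRC check).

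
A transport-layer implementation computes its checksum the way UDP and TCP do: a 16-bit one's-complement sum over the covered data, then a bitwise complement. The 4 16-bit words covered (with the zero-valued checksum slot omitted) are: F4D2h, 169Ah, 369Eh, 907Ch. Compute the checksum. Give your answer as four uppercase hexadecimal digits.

2D78

One's-complement addition (fold any carry out of bit 15 back into bit 0):
  0xF4D2 + 0x169A = 0x10B6C → wrap carry → 0x0B6D
  0x0B6D + 0x369E = 0x0420B
  0x420B + 0x907C = 0x0D287
One's-complement sum = 0xD287.
Checksum = ~0xD287 & 0xFFFF = 0x2D78.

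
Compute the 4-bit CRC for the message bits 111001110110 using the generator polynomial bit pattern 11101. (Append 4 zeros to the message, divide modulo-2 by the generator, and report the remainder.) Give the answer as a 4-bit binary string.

Append 4 zeros: 1110011101100000. Divide by 11101 (XOR where the leading bit is 1):
  pos 0: 11100 XOR 11101 = 00001
  pos 4: 11110 XOR 11101 = 00011
  pos 7: 11110 XOR 11101 = 00011
  pos 10: 11000 XOR 11101 = 00101
Remainder (last 4 bits) = 1010. This is the CRC / FCS.

1010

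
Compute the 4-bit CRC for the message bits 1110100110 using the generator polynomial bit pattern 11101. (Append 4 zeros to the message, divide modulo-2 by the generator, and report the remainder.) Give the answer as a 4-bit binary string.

1001

Append 4 zeros: 11101001100000. Divide by 11101 (XOR where the leading bit is 1):
  pos 0: 11101 XOR 11101 = 00000
  pos 7: 11000 XOR 11101 = 00101
  pos 9: 10100 XOR 11101 = 01001
Remainder (last 4 bits) = 1001. This is the CRC / FCS.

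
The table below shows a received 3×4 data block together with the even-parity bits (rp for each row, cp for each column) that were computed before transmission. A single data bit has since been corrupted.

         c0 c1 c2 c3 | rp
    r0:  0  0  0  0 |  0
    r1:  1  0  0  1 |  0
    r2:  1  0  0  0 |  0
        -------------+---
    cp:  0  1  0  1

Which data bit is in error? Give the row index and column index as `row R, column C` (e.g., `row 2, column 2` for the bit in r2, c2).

row 2, column 1

Recompute each row's even parity and compare to rp:
  r0: data parity 0, sent rp 0 → ok
  r1: data parity 0, sent rp 0 → ok
  r2: data parity 1, sent rp 0 → mismatch
Recompute each column's even parity and compare to cp:
  c0: data parity 0, sent cp 0 → ok
  c1: data parity 0, sent cp 1 → mismatch
  c2: data parity 0, sent cp 0 → ok
  c3: data parity 1, sent cp 1 → ok
Exactly one row (r2) and one column (c1) fail → the flipped bit is at their intersection.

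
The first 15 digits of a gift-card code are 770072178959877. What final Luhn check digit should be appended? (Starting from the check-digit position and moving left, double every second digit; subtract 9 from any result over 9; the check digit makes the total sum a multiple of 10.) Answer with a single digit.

Partial digits right→left: 7 7 8 9 5 9 8 7 1 2 7 0 0 7 7
Double every second digit counting from the check-digit position (so the 1st, 3rd, 5th, ... of the partial from the right).
  doubled (with −9 where >9): 5 7 1 7 2 5 0 5 → sum 32
  kept as-is: 7 9 9 7 2 0 7 → sum 41
Total = 32 + 41 = 73.
Check digit = (10 − (73 mod 10)) mod 10 = 7.

7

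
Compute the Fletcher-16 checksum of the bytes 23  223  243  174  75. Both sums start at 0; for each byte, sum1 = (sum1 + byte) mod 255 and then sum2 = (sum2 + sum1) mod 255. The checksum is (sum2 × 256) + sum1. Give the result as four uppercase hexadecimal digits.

Running sums (mod 255):
  after byte 0 (23): sum1=23, sum2=23
  after byte 1 (223): sum1=246, sum2=14
  after byte 2 (243): sum1=234, sum2=248
  after byte 3 (174): sum1=153, sum2=146
  after byte 4 (75): sum1=228, sum2=119
Checksum = sum2·256 + sum1 = 119·256 + 228 = 30692 = 0x77E4.

77E4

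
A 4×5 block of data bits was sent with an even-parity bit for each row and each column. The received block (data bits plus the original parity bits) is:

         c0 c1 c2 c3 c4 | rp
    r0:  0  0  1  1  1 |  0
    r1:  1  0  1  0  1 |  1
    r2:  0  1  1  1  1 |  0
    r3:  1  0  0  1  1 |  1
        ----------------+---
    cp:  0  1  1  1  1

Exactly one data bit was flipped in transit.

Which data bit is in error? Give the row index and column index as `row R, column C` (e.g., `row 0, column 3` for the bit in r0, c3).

Recompute each row's even parity and compare to rp:
  r0: data parity 1, sent rp 0 → mismatch
  r1: data parity 1, sent rp 1 → ok
  r2: data parity 0, sent rp 0 → ok
  r3: data parity 1, sent rp 1 → ok
Recompute each column's even parity and compare to cp:
  c0: data parity 0, sent cp 0 → ok
  c1: data parity 1, sent cp 1 → ok
  c2: data parity 1, sent cp 1 → ok
  c3: data parity 1, sent cp 1 → ok
  c4: data parity 0, sent cp 1 → mismatch
Exactly one row (r0) and one column (c4) fail → the flipped bit is at their intersection.

row 0, column 4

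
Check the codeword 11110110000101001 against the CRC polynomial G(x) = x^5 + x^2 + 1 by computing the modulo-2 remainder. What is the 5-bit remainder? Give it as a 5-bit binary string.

11111

Modulo-2 division of 11110110000101001 by 100101:
  pos 0: 111101 XOR 100101 = 011000
  pos 1: 110001 XOR 100101 = 010100
  pos 2: 101000 XOR 100101 = 001101
  pos 4: 110100 XOR 100101 = 010001
  pos 5: 100010 XOR 100101 = 000111
  pos 8: 111101 XOR 100101 = 011000
  pos 9: 110000 XOR 100101 = 010101
  pos 10: 101010 XOR 100101 = 001111
Remainder = 11111 (nonzero — an error is detected).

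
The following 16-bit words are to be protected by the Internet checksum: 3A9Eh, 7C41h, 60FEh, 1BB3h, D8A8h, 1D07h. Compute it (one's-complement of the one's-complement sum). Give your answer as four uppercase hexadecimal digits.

One's-complement addition (fold any carry out of bit 15 back into bit 0):
  0x3A9E + 0x7C41 = 0x0B6DF
  0xB6DF + 0x60FE = 0x117DD → wrap carry → 0x17DE
  0x17DE + 0x1BB3 = 0x03391
  0x3391 + 0xD8A8 = 0x10C39 → wrap carry → 0x0C3A
  0x0C3A + 0x1D07 = 0x02941
One's-complement sum = 0x2941.
Checksum = ~0x2941 & 0xFFFF = 0xD6BE.

D6BE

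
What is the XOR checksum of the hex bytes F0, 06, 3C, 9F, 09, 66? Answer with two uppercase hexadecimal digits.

XOR the bytes together:
  start with 0xF0
  0xF0 ⊕ 0x06 = 0xF6
  0xF6 ⊕ 0x3C = 0xCA
  0xCA ⊕ 0x9F = 0x55
  0x55 ⊕ 0x09 = 0x5C
  0x5C ⊕ 0x66 = 0x3A

3A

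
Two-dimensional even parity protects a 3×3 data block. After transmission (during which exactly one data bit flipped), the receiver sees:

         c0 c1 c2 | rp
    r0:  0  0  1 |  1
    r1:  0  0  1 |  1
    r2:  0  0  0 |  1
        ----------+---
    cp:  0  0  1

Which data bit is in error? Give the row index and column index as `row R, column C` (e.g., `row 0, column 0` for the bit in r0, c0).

Recompute each row's even parity and compare to rp:
  r0: data parity 1, sent rp 1 → ok
  r1: data parity 1, sent rp 1 → ok
  r2: data parity 0, sent rp 1 → mismatch
Recompute each column's even parity and compare to cp:
  c0: data parity 0, sent cp 0 → ok
  c1: data parity 0, sent cp 0 → ok
  c2: data parity 0, sent cp 1 → mismatch
Exactly one row (r2) and one column (c2) fail → the flipped bit is at their intersection.

row 2, column 2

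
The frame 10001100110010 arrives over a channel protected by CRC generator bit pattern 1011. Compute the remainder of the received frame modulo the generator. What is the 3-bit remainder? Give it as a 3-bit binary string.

000

Modulo-2 division of 10001100110010 by 1011:
  pos 0: 1000 XOR 1011 = 0011
  pos 2: 1111 XOR 1011 = 0100
  pos 3: 1000 XOR 1011 = 0011
  pos 5: 1101 XOR 1011 = 0110
  pos 6: 1101 XOR 1011 = 0110
  pos 7: 1100 XOR 1011 = 0111
  pos 8: 1110 XOR 1011 = 0101
  pos 9: 1011 XOR 1011 = 0000
Remainder = 000 (zero — the frame passes the CRC check).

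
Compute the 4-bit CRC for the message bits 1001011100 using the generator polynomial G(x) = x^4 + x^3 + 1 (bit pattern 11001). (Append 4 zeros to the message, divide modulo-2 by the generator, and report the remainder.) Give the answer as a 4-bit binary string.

Append 4 zeros: 10010111000000. Divide by 11001 (XOR where the leading bit is 1):
  pos 0: 10010 XOR 11001 = 01011
  pos 1: 10111 XOR 11001 = 01110
  pos 2: 11101 XOR 11001 = 00100
  pos 4: 10010 XOR 11001 = 01011
  pos 5: 10110 XOR 11001 = 01111
  pos 6: 11110 XOR 11001 = 00111
  pos 8: 11100 XOR 11001 = 00101
Remainder (last 4 bits) = 1010. This is the CRC / FCS.

1010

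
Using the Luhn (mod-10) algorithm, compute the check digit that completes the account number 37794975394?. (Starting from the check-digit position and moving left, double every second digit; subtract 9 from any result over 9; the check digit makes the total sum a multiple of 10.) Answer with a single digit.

Partial digits right→left: 4 9 3 5 7 9 4 9 7 7 3
Double every second digit counting from the check-digit position (so the 1st, 3rd, 5th, ... of the partial from the right).
  doubled (with −9 where >9): 8 6 5 8 5 6 → sum 38
  kept as-is: 9 5 9 9 7 → sum 39
Total = 38 + 39 = 77.
Check digit = (10 − (77 mod 10)) mod 10 = 3.

3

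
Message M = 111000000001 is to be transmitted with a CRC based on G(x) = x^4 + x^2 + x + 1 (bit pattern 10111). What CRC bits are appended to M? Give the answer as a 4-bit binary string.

Append 4 zeros: 1110000000010000. Divide by 10111 (XOR where the leading bit is 1):
  pos 0: 11100 XOR 10111 = 01011
  pos 1: 10110 XOR 10111 = 00001
  pos 5: 10000 XOR 10111 = 00111
  pos 7: 11101 XOR 10111 = 01010
  pos 8: 10100 XOR 10111 = 00011
  pos 11: 11000 XOR 10111 = 01111
Remainder (last 4 bits) = 1111. This is the CRC / FCS.

1111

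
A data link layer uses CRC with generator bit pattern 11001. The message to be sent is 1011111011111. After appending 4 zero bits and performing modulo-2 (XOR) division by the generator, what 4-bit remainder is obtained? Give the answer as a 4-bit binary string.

1000

Append 4 zeros: 10111110111110000. Divide by 11001 (XOR where the leading bit is 1):
  pos 0: 10111 XOR 11001 = 01110
  pos 1: 11101 XOR 11001 = 00100
  pos 3: 10010 XOR 11001 = 01011
  pos 4: 10111 XOR 11001 = 01110
  pos 5: 11101 XOR 11001 = 00100
  pos 7: 10011 XOR 11001 = 01010
  pos 8: 10101 XOR 11001 = 01100
  pos 9: 11000 XOR 11001 = 00001
Remainder (last 4 bits) = 1000. This is the CRC / FCS.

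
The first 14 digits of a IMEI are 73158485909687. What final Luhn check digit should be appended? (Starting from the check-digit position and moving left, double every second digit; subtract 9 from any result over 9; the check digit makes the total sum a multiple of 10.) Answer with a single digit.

6

Partial digits right→left: 7 8 6 9 0 9 5 8 4 8 5 1 3 7
Double every second digit counting from the check-digit position (so the 1st, 3rd, 5th, ... of the partial from the right).
  doubled (with −9 where >9): 5 3 0 1 8 1 6 → sum 24
  kept as-is: 8 9 9 8 8 1 7 → sum 50
Total = 24 + 50 = 74.
Check digit = (10 − (74 mod 10)) mod 10 = 6.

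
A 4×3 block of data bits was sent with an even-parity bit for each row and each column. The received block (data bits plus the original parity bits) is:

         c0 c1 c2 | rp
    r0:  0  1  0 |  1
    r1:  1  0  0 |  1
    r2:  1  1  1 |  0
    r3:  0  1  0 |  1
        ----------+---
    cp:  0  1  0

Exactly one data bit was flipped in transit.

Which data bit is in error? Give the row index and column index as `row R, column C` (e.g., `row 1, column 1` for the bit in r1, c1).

row 2, column 2

Recompute each row's even parity and compare to rp:
  r0: data parity 1, sent rp 1 → ok
  r1: data parity 1, sent rp 1 → ok
  r2: data parity 1, sent rp 0 → mismatch
  r3: data parity 1, sent rp 1 → ok
Recompute each column's even parity and compare to cp:
  c0: data parity 0, sent cp 0 → ok
  c1: data parity 1, sent cp 1 → ok
  c2: data parity 1, sent cp 0 → mismatch
Exactly one row (r2) and one column (c2) fail → the flipped bit is at their intersection.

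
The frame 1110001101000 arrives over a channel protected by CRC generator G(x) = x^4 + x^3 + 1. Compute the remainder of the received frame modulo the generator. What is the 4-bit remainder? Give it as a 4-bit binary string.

1000

Modulo-2 division of 1110001101000 by 11001:
  pos 0: 11100 XOR 11001 = 00101
  pos 2: 10101 XOR 11001 = 01100
  pos 3: 11001 XOR 11001 = 00000
Remainder = 1000 (nonzero — an error is detected).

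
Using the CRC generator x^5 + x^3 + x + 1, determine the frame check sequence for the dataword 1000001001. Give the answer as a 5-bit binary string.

Append 5 zeros: 100000100100000. Divide by 101011 (XOR where the leading bit is 1):
  pos 0: 100000 XOR 101011 = 001011
  pos 2: 101110 XOR 101011 = 000101
  pos 5: 101010 XOR 101011 = 000001
Remainder (last 5 bits) = 10000. This is the CRC / FCS.

10000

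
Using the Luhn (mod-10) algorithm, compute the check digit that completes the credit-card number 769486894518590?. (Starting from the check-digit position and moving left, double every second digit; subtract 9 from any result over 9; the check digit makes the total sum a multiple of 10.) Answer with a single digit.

Partial digits right→left: 0 9 5 8 1 5 4 9 8 6 8 4 9 6 7
Double every second digit counting from the check-digit position (so the 1st, 3rd, 5th, ... of the partial from the right).
  doubled (with −9 where >9): 0 1 2 8 7 7 9 5 → sum 39
  kept as-is: 9 8 5 9 6 4 6 → sum 47
Total = 39 + 47 = 86.
Check digit = (10 − (86 mod 10)) mod 10 = 4.

4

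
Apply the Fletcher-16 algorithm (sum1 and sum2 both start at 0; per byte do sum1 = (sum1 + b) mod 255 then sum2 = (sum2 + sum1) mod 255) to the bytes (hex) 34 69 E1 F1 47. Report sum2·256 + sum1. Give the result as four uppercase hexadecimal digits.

Running sums (mod 255):
  after byte 0 (34): sum1=52, sum2=52
  after byte 1 (69): sum1=157, sum2=209
  after byte 2 (E1): sum1=127, sum2=81
  after byte 3 (F1): sum1=113, sum2=194
  after byte 4 (47): sum1=184, sum2=123
Checksum = sum2·256 + sum1 = 123·256 + 184 = 31672 = 0x7BB8.

7BB8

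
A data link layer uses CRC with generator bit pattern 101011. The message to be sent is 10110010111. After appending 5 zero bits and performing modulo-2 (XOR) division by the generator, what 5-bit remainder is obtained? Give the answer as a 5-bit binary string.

Append 5 zeros: 1011001011100000. Divide by 101011 (XOR where the leading bit is 1):
  pos 0: 101100 XOR 101011 = 000111
  pos 3: 111101 XOR 101011 = 010110
  pos 4: 101101 XOR 101011 = 000110
  pos 7: 110100 XOR 101011 = 011111
  pos 8: 111110 XOR 101011 = 010101
  pos 9: 101010 XOR 101011 = 000001
Remainder (last 5 bits) = 00010. This is the CRC / FCS.

00010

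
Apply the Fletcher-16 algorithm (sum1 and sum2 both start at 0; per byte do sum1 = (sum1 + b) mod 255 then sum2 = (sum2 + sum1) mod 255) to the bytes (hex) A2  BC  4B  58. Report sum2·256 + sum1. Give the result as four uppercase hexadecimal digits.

Running sums (mod 255):
  after byte 0 (A2): sum1=162, sum2=162
  after byte 1 (BC): sum1=95, sum2=2
  after byte 2 (4B): sum1=170, sum2=172
  after byte 3 (58): sum1=3, sum2=175
Checksum = sum2·256 + sum1 = 175·256 + 3 = 44803 = 0xAF03.

AF03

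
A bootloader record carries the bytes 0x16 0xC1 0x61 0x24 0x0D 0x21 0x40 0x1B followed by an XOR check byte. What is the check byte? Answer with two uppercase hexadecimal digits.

XOR the bytes together:
  start with 0x16
  0x16 ⊕ 0xC1 = 0xD7
  0xD7 ⊕ 0x61 = 0xB6
  0xB6 ⊕ 0x24 = 0x92
  0x92 ⊕ 0x0D = 0x9F
  0x9F ⊕ 0x21 = 0xBE
  0xBE ⊕ 0x40 = 0xFE
  0xFE ⊕ 0x1B = 0xE5

E5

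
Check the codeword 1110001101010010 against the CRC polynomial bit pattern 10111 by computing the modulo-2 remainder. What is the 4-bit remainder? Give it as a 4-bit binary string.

Modulo-2 division of 1110001101010010 by 10111:
  pos 0: 11100 XOR 10111 = 01011
  pos 1: 10110 XOR 10111 = 00001
  pos 5: 11101 XOR 10111 = 01010
  pos 6: 10100 XOR 10111 = 00011
  pos 9: 11100 XOR 10111 = 01011
  pos 10: 10111 XOR 10111 = 00000
Remainder = 0000 (zero — the frame passes the CRC check).

0000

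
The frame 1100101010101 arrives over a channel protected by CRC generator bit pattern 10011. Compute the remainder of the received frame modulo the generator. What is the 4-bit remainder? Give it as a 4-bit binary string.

1110

Modulo-2 division of 1100101010101 by 10011:
  pos 0: 11001 XOR 10011 = 01010
  pos 1: 10100 XOR 10011 = 00111
  pos 3: 11110 XOR 10011 = 01101
  pos 4: 11011 XOR 10011 = 01000
  pos 5: 10000 XOR 10011 = 00011
  pos 8: 11101 XOR 10011 = 01110
Remainder = 1110 (nonzero — an error is detected).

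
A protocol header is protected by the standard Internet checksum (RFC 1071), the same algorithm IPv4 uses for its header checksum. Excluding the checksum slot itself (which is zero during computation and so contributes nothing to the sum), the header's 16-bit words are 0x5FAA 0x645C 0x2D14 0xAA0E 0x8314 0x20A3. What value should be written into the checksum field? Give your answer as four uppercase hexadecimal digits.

C11E

One's-complement addition (fold any carry out of bit 15 back into bit 0):
  0x5FAA + 0x645C = 0x0C406
  0xC406 + 0x2D14 = 0x0F11A
  0xF11A + 0xAA0E = 0x19B28 → wrap carry → 0x9B29
  0x9B29 + 0x8314 = 0x11E3D → wrap carry → 0x1E3E
  0x1E3E + 0x20A3 = 0x03EE1
One's-complement sum = 0x3EE1.
Checksum = ~0x3EE1 & 0xFFFF = 0xC11E.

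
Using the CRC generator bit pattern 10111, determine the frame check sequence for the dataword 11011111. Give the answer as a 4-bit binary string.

Append 4 zeros: 110111110000. Divide by 10111 (XOR where the leading bit is 1):
  pos 0: 11011 XOR 10111 = 01100
  pos 1: 11001 XOR 10111 = 01110
  pos 2: 11101 XOR 10111 = 01010
  pos 3: 10101 XOR 10111 = 00010
  pos 6: 10000 XOR 10111 = 00111
Remainder (last 4 bits) = 1110. This is the CRC / FCS.

1110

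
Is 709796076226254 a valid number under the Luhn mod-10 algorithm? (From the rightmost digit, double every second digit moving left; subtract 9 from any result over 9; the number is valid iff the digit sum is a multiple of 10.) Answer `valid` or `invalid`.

From the right, keep odd positions and double even positions (subtract 9 from any doubled value over 9):
  doubled (positions 2,4,...): 1 3 4 5 3 5 0 → sum 21
  kept (positions 1,3,...): 4 2 2 6 0 9 9 7 → sum 39
Total = 60.
60 mod 10 = 0, so the number is valid.

valid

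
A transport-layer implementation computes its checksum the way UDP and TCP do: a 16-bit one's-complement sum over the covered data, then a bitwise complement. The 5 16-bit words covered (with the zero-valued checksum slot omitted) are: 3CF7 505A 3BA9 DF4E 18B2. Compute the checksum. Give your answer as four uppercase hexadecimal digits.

One's-complement addition (fold any carry out of bit 15 back into bit 0):
  0x3CF7 + 0x505A = 0x08D51
  0x8D51 + 0x3BA9 = 0x0C8FA
  0xC8FA + 0xDF4E = 0x1A848 → wrap carry → 0xA849
  0xA849 + 0x18B2 = 0x0C0FB
One's-complement sum = 0xC0FB.
Checksum = ~0xC0FB & 0xFFFF = 0x3F04.

3F04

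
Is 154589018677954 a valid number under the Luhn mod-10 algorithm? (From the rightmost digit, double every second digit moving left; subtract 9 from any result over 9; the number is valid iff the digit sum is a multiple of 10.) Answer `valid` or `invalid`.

From the right, keep odd positions and double even positions (subtract 9 from any doubled value over 9):
  doubled (positions 2,4,...): 1 5 3 2 9 1 1 → sum 22
  kept (positions 1,3,...): 4 9 7 8 0 8 4 1 → sum 41
Total = 63.
63 mod 10 = 3, so the number is invalid.

invalid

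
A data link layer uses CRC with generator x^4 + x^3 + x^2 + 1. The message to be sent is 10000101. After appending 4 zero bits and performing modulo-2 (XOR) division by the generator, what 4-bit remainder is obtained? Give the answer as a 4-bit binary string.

1110

Append 4 zeros: 100001010000. Divide by 11101 (XOR where the leading bit is 1):
  pos 0: 10000 XOR 11101 = 01101
  pos 1: 11011 XOR 11101 = 00110
  pos 3: 11001 XOR 11101 = 00100
  pos 5: 10000 XOR 11101 = 01101
  pos 6: 11010 XOR 11101 = 00111
Remainder (last 4 bits) = 1110. This is the CRC / FCS.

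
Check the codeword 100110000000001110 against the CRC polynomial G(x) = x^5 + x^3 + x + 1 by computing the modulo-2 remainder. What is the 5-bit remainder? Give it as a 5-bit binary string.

Modulo-2 division of 100110000000001110 by 101011:
  pos 0: 100110 XOR 101011 = 001101
  pos 2: 110100 XOR 101011 = 011111
  pos 3: 111110 XOR 101011 = 010101
  pos 4: 101010 XOR 101011 = 000001
  pos 9: 100001 XOR 101011 = 001010
  pos 11: 101011 XOR 101011 = 000000
Remainder = 00000 (zero — the frame passes the CRC check).

00000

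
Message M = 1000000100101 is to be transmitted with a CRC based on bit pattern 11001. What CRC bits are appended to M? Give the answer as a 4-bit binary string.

0001

Append 4 zeros: 10000001001010000. Divide by 11001 (XOR where the leading bit is 1):
  pos 0: 10000 XOR 11001 = 01001
  pos 1: 10010 XOR 11001 = 01011
  pos 2: 10110 XOR 11001 = 01111
  pos 3: 11111 XOR 11001 = 00110
  pos 5: 11000 XOR 11001 = 00001
  pos 9: 11010 XOR 11001 = 00011
  pos 12: 11000 XOR 11001 = 00001
Remainder (last 4 bits) = 0001. This is the CRC / FCS.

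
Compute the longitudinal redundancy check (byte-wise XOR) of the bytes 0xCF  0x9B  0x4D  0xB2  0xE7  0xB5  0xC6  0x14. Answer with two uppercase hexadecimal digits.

2B

XOR the bytes together:
  start with 0xCF
  0xCF ⊕ 0x9B = 0x54
  0x54 ⊕ 0x4D = 0x19
  0x19 ⊕ 0xB2 = 0xAB
  0xAB ⊕ 0xE7 = 0x4C
  0x4C ⊕ 0xB5 = 0xF9
  0xF9 ⊕ 0xC6 = 0x3F
  0x3F ⊕ 0x14 = 0x2B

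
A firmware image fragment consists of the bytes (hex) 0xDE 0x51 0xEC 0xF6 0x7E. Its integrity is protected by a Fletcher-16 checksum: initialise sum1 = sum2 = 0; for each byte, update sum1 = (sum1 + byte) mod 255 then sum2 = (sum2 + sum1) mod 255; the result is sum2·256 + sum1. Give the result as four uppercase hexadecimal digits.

Running sums (mod 255):
  after byte 0 (0xDE): sum1=222, sum2=222
  after byte 1 (0x51): sum1=48, sum2=15
  after byte 2 (0xEC): sum1=29, sum2=44
  after byte 3 (0xF6): sum1=20, sum2=64
  after byte 4 (0x7E): sum1=146, sum2=210
Checksum = sum2·256 + sum1 = 210·256 + 146 = 53906 = 0xD292.

D292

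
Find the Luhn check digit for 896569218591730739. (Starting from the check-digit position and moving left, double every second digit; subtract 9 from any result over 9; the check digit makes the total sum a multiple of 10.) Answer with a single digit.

Partial digits right→left: 9 3 7 0 3 7 1 9 5 8 1 2 9 6 5 6 9 8
Double every second digit counting from the check-digit position (so the 1st, 3rd, 5th, ... of the partial from the right).
  doubled (with −9 where >9): 9 5 6 2 1 2 9 1 9 → sum 44
  kept as-is: 3 0 7 9 8 2 6 6 8 → sum 49
Total = 44 + 49 = 93.
Check digit = (10 − (93 mod 10)) mod 10 = 7.

7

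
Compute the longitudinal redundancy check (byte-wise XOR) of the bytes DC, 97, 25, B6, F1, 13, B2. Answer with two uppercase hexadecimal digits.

88

XOR the bytes together:
  start with 0xDC
  0xDC ⊕ 0x97 = 0x4B
  0x4B ⊕ 0x25 = 0x6E
  0x6E ⊕ 0xB6 = 0xD8
  0xD8 ⊕ 0xF1 = 0x29
  0x29 ⊕ 0x13 = 0x3A
  0x3A ⊕ 0xB2 = 0x88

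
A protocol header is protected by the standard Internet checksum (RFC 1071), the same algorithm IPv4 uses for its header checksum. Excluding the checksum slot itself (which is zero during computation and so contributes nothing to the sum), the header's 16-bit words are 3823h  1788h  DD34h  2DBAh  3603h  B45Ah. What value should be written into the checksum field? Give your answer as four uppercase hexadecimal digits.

One's-complement addition (fold any carry out of bit 15 back into bit 0):
  0x3823 + 0x1788 = 0x04FAB
  0x4FAB + 0xDD34 = 0x12CDF → wrap carry → 0x2CE0
  0x2CE0 + 0x2DBA = 0x05A9A
  0x5A9A + 0x3603 = 0x0909D
  0x909D + 0xB45A = 0x144F7 → wrap carry → 0x44F8
One's-complement sum = 0x44F8.
Checksum = ~0x44F8 & 0xFFFF = 0xBB07.

BB07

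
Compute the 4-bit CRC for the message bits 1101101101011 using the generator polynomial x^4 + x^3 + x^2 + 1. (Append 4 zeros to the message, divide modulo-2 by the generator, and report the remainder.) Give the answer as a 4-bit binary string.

Append 4 zeros: 11011011010110000. Divide by 11101 (XOR where the leading bit is 1):
  pos 0: 11011 XOR 11101 = 00110
  pos 2: 11001 XOR 11101 = 00100
  pos 4: 10010 XOR 11101 = 01111
  pos 5: 11111 XOR 11101 = 00010
  pos 8: 10011 XOR 11101 = 01110
  pos 9: 11100 XOR 11101 = 00001
Remainder (last 4 bits) = 1000. This is the CRC / FCS.

1000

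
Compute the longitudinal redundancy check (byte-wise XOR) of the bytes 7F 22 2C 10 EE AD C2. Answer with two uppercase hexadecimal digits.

XOR the bytes together:
  start with 0x7F
  0x7F ⊕ 0x22 = 0x5D
  0x5D ⊕ 0x2C = 0x71
  0x71 ⊕ 0x10 = 0x61
  0x61 ⊕ 0xEE = 0x8F
  0x8F ⊕ 0xAD = 0x22
  0x22 ⊕ 0xC2 = 0xE0

E0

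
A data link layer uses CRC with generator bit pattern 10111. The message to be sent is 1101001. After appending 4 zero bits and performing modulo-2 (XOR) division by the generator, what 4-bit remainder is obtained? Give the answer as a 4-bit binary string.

Append 4 zeros: 11010010000. Divide by 10111 (XOR where the leading bit is 1):
  pos 0: 11010 XOR 10111 = 01101
  pos 1: 11010 XOR 10111 = 01101
  pos 2: 11011 XOR 10111 = 01100
  pos 3: 11000 XOR 10111 = 01111
  pos 4: 11110 XOR 10111 = 01001
  pos 5: 10010 XOR 10111 = 00101
Remainder (last 4 bits) = 1010. This is the CRC / FCS.

1010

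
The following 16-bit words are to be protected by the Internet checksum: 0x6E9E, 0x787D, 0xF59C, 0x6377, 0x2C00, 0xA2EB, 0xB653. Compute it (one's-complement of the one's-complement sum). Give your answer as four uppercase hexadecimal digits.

3A90

One's-complement addition (fold any carry out of bit 15 back into bit 0):
  0x6E9E + 0x787D = 0x0E71B
  0xE71B + 0xF59C = 0x1DCB7 → wrap carry → 0xDCB8
  0xDCB8 + 0x6377 = 0x1402F → wrap carry → 0x4030
  0x4030 + 0x2C00 = 0x06C30
  0x6C30 + 0xA2EB = 0x10F1B → wrap carry → 0x0F1C
  0x0F1C + 0xB653 = 0x0C56F
One's-complement sum = 0xC56F.
Checksum = ~0xC56F & 0xFFFF = 0x3A90.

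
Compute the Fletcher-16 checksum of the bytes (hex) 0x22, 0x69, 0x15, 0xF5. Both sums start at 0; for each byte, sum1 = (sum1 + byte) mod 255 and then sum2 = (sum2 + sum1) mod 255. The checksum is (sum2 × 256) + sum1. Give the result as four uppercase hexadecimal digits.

E496

Running sums (mod 255):
  after byte 0 (0x22): sum1=34, sum2=34
  after byte 1 (0x69): sum1=139, sum2=173
  after byte 2 (0x15): sum1=160, sum2=78
  after byte 3 (0xF5): sum1=150, sum2=228
Checksum = sum2·256 + sum1 = 228·256 + 150 = 58518 = 0xE496.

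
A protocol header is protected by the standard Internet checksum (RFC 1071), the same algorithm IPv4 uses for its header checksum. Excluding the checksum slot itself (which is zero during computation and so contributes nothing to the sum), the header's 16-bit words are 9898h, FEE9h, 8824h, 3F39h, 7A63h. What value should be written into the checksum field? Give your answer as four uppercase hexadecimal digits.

26BC

One's-complement addition (fold any carry out of bit 15 back into bit 0):
  0x9898 + 0xFEE9 = 0x19781 → wrap carry → 0x9782
  0x9782 + 0x8824 = 0x11FA6 → wrap carry → 0x1FA7
  0x1FA7 + 0x3F39 = 0x05EE0
  0x5EE0 + 0x7A63 = 0x0D943
One's-complement sum = 0xD943.
Checksum = ~0xD943 & 0xFFFF = 0x26BC.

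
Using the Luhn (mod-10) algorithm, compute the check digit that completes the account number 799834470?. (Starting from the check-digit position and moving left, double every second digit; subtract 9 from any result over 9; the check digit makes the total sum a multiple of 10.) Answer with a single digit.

4

Partial digits right→left: 0 7 4 4 3 8 9 9 7
Double every second digit counting from the check-digit position (so the 1st, 3rd, 5th, ... of the partial from the right).
  doubled (with −9 where >9): 0 8 6 9 5 → sum 28
  kept as-is: 7 4 8 9 → sum 28
Total = 28 + 28 = 56.
Check digit = (10 − (56 mod 10)) mod 10 = 4.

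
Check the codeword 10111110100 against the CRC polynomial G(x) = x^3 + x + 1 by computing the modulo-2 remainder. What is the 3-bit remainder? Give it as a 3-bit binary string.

Modulo-2 division of 10111110100 by 1011:
  pos 0: 1011 XOR 1011 = 0000
  pos 4: 1110 XOR 1011 = 0101
  pos 5: 1011 XOR 1011 = 0000
Remainder = 000 (zero — the frame passes the CRC check).

000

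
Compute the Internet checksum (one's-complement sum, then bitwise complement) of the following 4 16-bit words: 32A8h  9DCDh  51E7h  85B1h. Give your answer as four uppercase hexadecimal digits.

One's-complement addition (fold any carry out of bit 15 back into bit 0):
  0x32A8 + 0x9DCD = 0x0D075
  0xD075 + 0x51E7 = 0x1225C → wrap carry → 0x225D
  0x225D + 0x85B1 = 0x0A80E
One's-complement sum = 0xA80E.
Checksum = ~0xA80E & 0xFFFF = 0x57F1.

57F1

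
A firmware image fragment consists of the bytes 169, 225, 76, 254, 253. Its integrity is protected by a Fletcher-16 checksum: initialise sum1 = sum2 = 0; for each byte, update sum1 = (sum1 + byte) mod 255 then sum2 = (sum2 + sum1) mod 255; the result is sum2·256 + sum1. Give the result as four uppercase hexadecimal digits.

B8D4

Running sums (mod 255):
  after byte 0 (169): sum1=169, sum2=169
  after byte 1 (225): sum1=139, sum2=53
  after byte 2 (76): sum1=215, sum2=13
  after byte 3 (254): sum1=214, sum2=227
  after byte 4 (253): sum1=212, sum2=184
Checksum = sum2·256 + sum1 = 184·256 + 212 = 47316 = 0xB8D4.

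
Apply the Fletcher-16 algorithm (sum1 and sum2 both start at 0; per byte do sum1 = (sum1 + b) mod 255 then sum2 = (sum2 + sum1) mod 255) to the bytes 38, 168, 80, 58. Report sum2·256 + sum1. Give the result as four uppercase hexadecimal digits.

Running sums (mod 255):
  after byte 0 (38): sum1=38, sum2=38
  after byte 1 (168): sum1=206, sum2=244
  after byte 2 (80): sum1=31, sum2=20
  after byte 3 (58): sum1=89, sum2=109
Checksum = sum2·256 + sum1 = 109·256 + 89 = 27993 = 0x6D59.

6D59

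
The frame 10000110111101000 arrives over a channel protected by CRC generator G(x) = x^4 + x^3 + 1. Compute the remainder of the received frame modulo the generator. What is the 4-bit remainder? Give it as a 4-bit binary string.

Modulo-2 division of 10000110111101000 by 11001:
  pos 0: 10000 XOR 11001 = 01001
  pos 1: 10011 XOR 11001 = 01010
  pos 2: 10101 XOR 11001 = 01100
  pos 3: 11000 XOR 11001 = 00001
  pos 7: 11111 XOR 11001 = 00110
  pos 9: 11001 XOR 11001 = 00000
Remainder = 0000 (zero — the frame passes the CRC check).

0000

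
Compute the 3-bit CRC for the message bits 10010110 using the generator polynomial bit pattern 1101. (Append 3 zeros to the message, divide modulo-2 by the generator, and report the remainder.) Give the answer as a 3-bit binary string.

000

Append 3 zeros: 10010110000. Divide by 1101 (XOR where the leading bit is 1):
  pos 0: 1001 XOR 1101 = 0100
  pos 1: 1000 XOR 1101 = 0101
  pos 2: 1011 XOR 1101 = 0110
  pos 3: 1101 XOR 1101 = 0000
Remainder (last 3 bits) = 000. This is the CRC / FCS.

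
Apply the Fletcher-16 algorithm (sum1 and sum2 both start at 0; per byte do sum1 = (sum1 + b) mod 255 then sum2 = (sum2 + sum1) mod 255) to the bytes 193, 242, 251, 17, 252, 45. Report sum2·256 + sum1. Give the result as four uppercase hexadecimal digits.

93EB

Running sums (mod 255):
  after byte 0 (193): sum1=193, sum2=193
  after byte 1 (242): sum1=180, sum2=118
  after byte 2 (251): sum1=176, sum2=39
  after byte 3 (17): sum1=193, sum2=232
  after byte 4 (252): sum1=190, sum2=167
  after byte 5 (45): sum1=235, sum2=147
Checksum = sum2·256 + sum1 = 147·256 + 235 = 37867 = 0x93EB.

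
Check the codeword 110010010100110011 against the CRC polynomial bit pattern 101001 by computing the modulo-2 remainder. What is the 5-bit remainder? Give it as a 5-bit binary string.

Modulo-2 division of 110010010100110011 by 101001:
  pos 0: 110010 XOR 101001 = 011011
  pos 1: 110110 XOR 101001 = 011111
  pos 2: 111111 XOR 101001 = 010110
  pos 3: 101100 XOR 101001 = 000101
  pos 6: 101100 XOR 101001 = 000101
  pos 9: 101110 XOR 101001 = 000111
  pos 12: 111011 XOR 101001 = 010010
Remainder = 10010 (nonzero — an error is detected).

10010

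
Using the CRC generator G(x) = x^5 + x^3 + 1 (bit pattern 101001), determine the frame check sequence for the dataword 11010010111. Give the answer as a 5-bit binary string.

Append 5 zeros: 1101001011100000. Divide by 101001 (XOR where the leading bit is 1):
  pos 0: 110100 XOR 101001 = 011101
  pos 1: 111011 XOR 101001 = 010010
  pos 2: 100100 XOR 101001 = 001101
  pos 4: 110111 XOR 101001 = 011110
  pos 5: 111101 XOR 101001 = 010100
  pos 6: 101000 XOR 101001 = 000001
Remainder (last 5 bits) = 10000. This is the CRC / FCS.

10000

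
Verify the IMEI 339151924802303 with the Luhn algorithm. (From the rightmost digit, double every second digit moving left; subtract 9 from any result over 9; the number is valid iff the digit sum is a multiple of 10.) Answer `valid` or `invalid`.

From the right, keep odd positions and double even positions (subtract 9 from any doubled value over 9):
  doubled (positions 2,4,...): 0 4 7 4 2 2 6 → sum 25
  kept (positions 1,3,...): 3 3 0 4 9 5 9 3 → sum 36
Total = 61.
61 mod 10 = 1, so the number is invalid.

invalid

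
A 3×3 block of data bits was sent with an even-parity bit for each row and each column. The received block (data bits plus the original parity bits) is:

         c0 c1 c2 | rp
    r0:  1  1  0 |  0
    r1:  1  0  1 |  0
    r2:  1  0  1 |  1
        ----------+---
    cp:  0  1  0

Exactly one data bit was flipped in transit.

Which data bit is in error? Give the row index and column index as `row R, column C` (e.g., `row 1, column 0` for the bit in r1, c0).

Recompute each row's even parity and compare to rp:
  r0: data parity 0, sent rp 0 → ok
  r1: data parity 0, sent rp 0 → ok
  r2: data parity 0, sent rp 1 → mismatch
Recompute each column's even parity and compare to cp:
  c0: data parity 1, sent cp 0 → mismatch
  c1: data parity 1, sent cp 1 → ok
  c2: data parity 0, sent cp 0 → ok
Exactly one row (r2) and one column (c0) fail → the flipped bit is at their intersection.

row 2, column 0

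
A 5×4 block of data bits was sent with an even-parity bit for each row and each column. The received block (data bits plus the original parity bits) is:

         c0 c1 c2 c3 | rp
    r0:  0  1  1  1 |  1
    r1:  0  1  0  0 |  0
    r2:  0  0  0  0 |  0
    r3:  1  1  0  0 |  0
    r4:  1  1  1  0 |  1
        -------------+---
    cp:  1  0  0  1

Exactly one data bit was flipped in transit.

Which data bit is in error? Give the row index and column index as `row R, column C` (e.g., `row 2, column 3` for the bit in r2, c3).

row 1, column 0

Recompute each row's even parity and compare to rp:
  r0: data parity 1, sent rp 1 → ok
  r1: data parity 1, sent rp 0 → mismatch
  r2: data parity 0, sent rp 0 → ok
  r3: data parity 0, sent rp 0 → ok
  r4: data parity 1, sent rp 1 → ok
Recompute each column's even parity and compare to cp:
  c0: data parity 0, sent cp 1 → mismatch
  c1: data parity 0, sent cp 0 → ok
  c2: data parity 0, sent cp 0 → ok
  c3: data parity 1, sent cp 1 → ok
Exactly one row (r1) and one column (c0) fail → the flipped bit is at their intersection.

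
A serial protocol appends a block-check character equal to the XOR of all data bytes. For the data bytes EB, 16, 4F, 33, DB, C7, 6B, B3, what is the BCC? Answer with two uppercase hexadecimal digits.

XOR the bytes together:
  start with 0xEB
  0xEB ⊕ 0x16 = 0xFD
  0xFD ⊕ 0x4F = 0xB2
  0xB2 ⊕ 0x33 = 0x81
  0x81 ⊕ 0xDB = 0x5A
  0x5A ⊕ 0xC7 = 0x9D
  0x9D ⊕ 0x6B = 0xF6
  0xF6 ⊕ 0xB3 = 0x45

45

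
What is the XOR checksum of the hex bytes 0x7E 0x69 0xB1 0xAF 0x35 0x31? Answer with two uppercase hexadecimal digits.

XOR the bytes together:
  start with 0x7E
  0x7E ⊕ 0x69 = 0x17
  0x17 ⊕ 0xB1 = 0xA6
  0xA6 ⊕ 0xAF = 0x09
  0x09 ⊕ 0x35 = 0x3C
  0x3C ⊕ 0x31 = 0x0D

0D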